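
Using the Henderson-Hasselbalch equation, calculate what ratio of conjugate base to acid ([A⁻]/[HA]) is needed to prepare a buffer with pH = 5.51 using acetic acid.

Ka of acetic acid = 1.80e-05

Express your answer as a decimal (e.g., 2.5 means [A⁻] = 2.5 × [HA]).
[A⁻]/[HA] = 5.825

pKa = −log(1.80e-05) = 4.7447. pH = pKa + log([A⁻]/[HA]). 5.51 = 4.7447 + log(ratio). log(ratio) = 5.51 − 4.7447 = 0.7653. ratio = 10^(0.7653) = 5.825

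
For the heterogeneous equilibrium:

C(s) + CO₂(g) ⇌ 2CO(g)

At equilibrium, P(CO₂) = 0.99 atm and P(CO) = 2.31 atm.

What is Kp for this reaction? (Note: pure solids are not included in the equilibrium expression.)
K_p = 5.390

Solid C is excluded.
Kp = P(CO)²/P(CO₂) = (2.31)²/0.99 = 5.336/0.99 = 5.390.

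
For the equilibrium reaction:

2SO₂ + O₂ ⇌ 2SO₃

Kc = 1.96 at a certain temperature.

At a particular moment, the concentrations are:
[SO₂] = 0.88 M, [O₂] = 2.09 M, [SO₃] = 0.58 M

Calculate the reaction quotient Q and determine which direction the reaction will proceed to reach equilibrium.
Q = 0.208, Q < K, reaction proceeds forward (toward products)

Q = ([SO₃]^2) / ([SO₂]^2 × [O₂])
  = ((0.58)^2) / ((0.88)^2·(2.09)) = 0.3364/1.6185 = 0.2078
Since Q = 0.2078 < Kc = 1.96, the reaction proceeds forward (toward products) to reach equilibrium.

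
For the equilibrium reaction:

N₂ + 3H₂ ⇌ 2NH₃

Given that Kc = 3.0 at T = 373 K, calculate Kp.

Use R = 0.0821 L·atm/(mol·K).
K_p = 0.0032

Δn = (moles gaseous products) − (moles gaseous reactants) = -2
T = 373 K; RT = 0.0821 × 373 = 30.6233
Kp = Kc·(RT)^Δn = 3.0 × (30.6233)^-2 = 3.0 × 0.00106634 = 0.0032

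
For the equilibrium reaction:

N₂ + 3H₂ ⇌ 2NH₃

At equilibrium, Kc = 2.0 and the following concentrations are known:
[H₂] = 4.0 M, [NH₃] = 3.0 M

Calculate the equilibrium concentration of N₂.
[N₂] = 0.0703 M

Kc = ([NH₃]^2) / ([N₂] × [H₂]^3) = 2.0
[N₂]^1 = (product terms)/(Kc · other reactant terms) = 9 / (2.0 · 64) = 0.070312
[N₂] = 0.0703 M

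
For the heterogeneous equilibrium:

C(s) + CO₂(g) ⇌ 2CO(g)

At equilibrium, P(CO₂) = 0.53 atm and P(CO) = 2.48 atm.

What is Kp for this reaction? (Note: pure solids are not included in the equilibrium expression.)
K_p = 11.605

Solid C is excluded.
Kp = P(CO)²/P(CO₂) = (2.48)²/0.53 = 6.15/0.53 = 11.605.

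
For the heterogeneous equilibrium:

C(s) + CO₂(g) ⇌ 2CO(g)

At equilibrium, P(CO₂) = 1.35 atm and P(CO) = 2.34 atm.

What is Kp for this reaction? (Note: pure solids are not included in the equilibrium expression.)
K_p = 4.056

Solid C is excluded.
Kp = P(CO)²/P(CO₂) = (2.34)²/1.35 = 5.476/1.35 = 4.056.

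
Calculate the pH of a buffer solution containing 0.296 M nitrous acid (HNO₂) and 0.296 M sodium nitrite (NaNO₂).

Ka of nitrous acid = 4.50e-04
pH = 3.35

pKa = -log(4.50e-04) = 3.35. pH = pKa + log([A⁻]/[HA]) = 3.35 + log(0.296/0.296)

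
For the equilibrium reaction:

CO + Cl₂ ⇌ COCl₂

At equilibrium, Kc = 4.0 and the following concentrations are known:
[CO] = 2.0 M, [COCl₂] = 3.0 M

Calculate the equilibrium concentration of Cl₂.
[Cl₂] = 0.3750 M

Kc = ([COCl₂]) / ([CO] × [Cl₂]) = 4.0
[Cl₂]^1 = (product terms)/(Kc · other reactant terms) = 3 / (4.0 · 2) = 0.375
[Cl₂] = 0.3750 M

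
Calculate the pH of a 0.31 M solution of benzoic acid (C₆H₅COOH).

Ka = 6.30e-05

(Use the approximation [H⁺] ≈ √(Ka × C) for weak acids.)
pH = 2.35

[H⁺] = √(Ka × C) = √(6.30e-05 × 0.31) = 4.4193e-03. pH = -log(4.4193e-03)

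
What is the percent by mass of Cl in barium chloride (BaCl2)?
Mass of Cl in formula = 35.45 × 2 = 70.9 g/mol
Molar mass = 208.23 g/mol
% Cl = (70.9/208.23) × 100% = 34.05%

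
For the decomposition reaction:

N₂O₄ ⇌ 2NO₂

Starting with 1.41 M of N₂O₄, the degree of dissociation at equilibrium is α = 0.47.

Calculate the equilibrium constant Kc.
K_c = 2.3507

x = α·[A]₀ = 0.47 × 1.41 = 0.6627 M dissociated.
At eq: [N₂O₄] = 1.41 − 0.6627 = 0.7473 M; [NO₂] = 2x = 1.325 M.
Kc = [NO₂]²/[N₂O₄] = (1.325)²/0.7473 = 2.351.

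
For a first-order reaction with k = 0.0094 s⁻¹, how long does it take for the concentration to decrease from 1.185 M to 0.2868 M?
150.93 s

From ln[A] = ln[A]₀ - k·t: t = ln([A]₀/[A])/k = ln(1.185/0.2868)/0.0094 = ln(4.1318)/0.0094 = 1.4187/0.0094 = 150.93 s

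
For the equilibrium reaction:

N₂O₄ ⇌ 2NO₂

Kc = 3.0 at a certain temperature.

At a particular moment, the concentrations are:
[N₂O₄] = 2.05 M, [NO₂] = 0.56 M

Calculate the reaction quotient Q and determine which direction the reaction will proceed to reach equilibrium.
Q = 0.153, Q < K, reaction proceeds forward (toward products)

Q = ([NO₂]^2) / ([N₂O₄])
  = ((0.56)^2) / ((2.05)) = 0.3136/2.05 = 0.153
Since Q = 0.153 < Kc = 3.0, the reaction proceeds forward (toward products) to reach equilibrium.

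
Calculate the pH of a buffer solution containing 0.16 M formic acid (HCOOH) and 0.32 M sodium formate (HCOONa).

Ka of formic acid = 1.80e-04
pH = 4.05

pKa = -log(1.80e-04) = 3.74. pH = pKa + log([A⁻]/[HA]) = 3.74 + log(0.32/0.16)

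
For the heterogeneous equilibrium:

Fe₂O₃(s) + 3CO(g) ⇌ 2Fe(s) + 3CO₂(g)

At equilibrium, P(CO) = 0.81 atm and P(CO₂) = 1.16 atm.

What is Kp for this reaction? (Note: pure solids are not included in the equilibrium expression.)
K_p = 2.937

Solids (Fe₂O₃, Fe) are excluded.
Kp = P(CO₂)³/P(CO)³ = (1.16)³/(0.81)³ = 1.561/0.5314 = 2.937.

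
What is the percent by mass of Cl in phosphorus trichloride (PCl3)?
Mass of Cl in formula = 35.45 × 3 = 106.35 g/mol
Molar mass = 137.32 g/mol
% Cl = (106.35/137.32) × 100% = 77.45%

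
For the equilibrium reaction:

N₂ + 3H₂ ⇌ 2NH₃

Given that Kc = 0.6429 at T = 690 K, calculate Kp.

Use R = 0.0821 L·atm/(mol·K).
K_p = 2.00e-04

Δn = (moles gaseous products) − (moles gaseous reactants) = -2
T = 690 K; RT = 0.0821 × 690 = 56.649
Kp = Kc·(RT)^Δn = 0.6429 × (56.649)^-2 = 0.6429 × 0.000311613 = 2.00e-04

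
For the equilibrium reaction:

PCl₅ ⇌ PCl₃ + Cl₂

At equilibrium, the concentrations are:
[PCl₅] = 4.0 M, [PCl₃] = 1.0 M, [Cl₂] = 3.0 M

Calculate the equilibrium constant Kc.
K_c = 0.7500

Kc = ([PCl₃] × [Cl₂]) / ([PCl₅])
   = ((1.0)·(3.0)) / ((4.0))
   = 3 / 4 = 0.7500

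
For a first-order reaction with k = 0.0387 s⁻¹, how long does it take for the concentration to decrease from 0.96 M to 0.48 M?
17.91 s

From ln[A] = ln[A]₀ - k·t: t = ln([A]₀/[A])/k = ln(0.96/0.48)/0.0387 = ln(2.0000)/0.0387 = 0.6931/0.0387 = 17.91 s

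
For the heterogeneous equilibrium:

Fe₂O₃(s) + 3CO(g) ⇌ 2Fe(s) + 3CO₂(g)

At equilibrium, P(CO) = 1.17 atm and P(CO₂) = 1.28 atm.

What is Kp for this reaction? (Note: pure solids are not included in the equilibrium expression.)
K_p = 1.309

Solids (Fe₂O₃, Fe) are excluded.
Kp = P(CO₂)³/P(CO)³ = (1.28)³/(1.17)³ = 2.097/1.602 = 1.309.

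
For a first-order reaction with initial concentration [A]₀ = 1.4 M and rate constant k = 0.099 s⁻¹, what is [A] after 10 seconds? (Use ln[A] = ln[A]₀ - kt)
0.5202 M

ln[A] = ln[A]₀ - k·t = ln(1.4) - (0.099)·(10) = 0.3365 - 0.9900 = -0.6535
[A] = e^(-0.6535) = 0.5202 M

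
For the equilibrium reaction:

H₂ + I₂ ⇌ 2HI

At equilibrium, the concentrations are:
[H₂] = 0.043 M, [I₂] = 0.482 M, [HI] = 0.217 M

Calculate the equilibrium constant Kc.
K_c = 2.2720

Kc = ([HI]^2) / ([H₂] × [I₂])
   = ((0.217)^2) / ((0.043)·(0.482))
   = 0.047089 / 0.020726 = 2.2720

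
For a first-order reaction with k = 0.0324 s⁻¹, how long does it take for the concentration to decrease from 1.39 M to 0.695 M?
21.39 s

From ln[A] = ln[A]₀ - k·t: t = ln([A]₀/[A])/k = ln(1.39/0.695)/0.0324 = ln(2.0000)/0.0324 = 0.6931/0.0324 = 21.39 s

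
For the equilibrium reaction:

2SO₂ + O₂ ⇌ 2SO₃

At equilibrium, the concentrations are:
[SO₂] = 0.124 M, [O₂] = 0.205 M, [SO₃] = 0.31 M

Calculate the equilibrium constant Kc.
K_c = 30.4878

Kc = ([SO₃]^2) / ([SO₂]^2 × [O₂])
   = ((0.31)^2) / ((0.124)^2·(0.205))
   = 0.0961 / 0.0031521 = 30.4878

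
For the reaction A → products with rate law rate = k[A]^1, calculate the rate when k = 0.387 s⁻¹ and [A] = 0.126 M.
0.04876 M/s

rate = k·[A]^1 = 0.387·(0.126)^1 = 0.387·0.126 = 0.04876 M/s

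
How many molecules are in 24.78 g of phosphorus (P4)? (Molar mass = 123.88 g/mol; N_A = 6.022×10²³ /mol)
Moles = 24.78 g ÷ 123.88 g/mol = 0.200032 mol
Molecules = 0.200032 mol × 6.022×10²³ /mol = 1.205e+23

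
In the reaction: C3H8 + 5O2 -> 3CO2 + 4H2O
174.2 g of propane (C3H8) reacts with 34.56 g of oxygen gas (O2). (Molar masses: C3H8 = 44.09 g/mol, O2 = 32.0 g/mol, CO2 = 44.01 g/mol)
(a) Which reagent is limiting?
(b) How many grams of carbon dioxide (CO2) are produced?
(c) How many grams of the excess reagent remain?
(a) O2, (b) 28.52 g, (c) 164.7 g

Moles of C3H8 = 174.2 g ÷ 44.09 g/mol = 3.95101 mol
Moles of O2 = 34.56 g ÷ 32.0 g/mol = 1.08 mol
Moles ÷ coefficient: C3H8: 3.95101/1 = 3.951, O2: 1.08/5 = 0.216
(a) O2 has the smaller value, so O2 is the limiting reagent.
(b) Moles of CO2 = 1.08 mol O2 × (3/5) = 0.648 mol; mass = 0.648 mol × 44.01 g/mol = 28.52 g
(c) C3H8 consumed = 1.08 × (1/5) = 0.216 mol; remaining = 3.95101 − 0.216 = 3.73501 mol; mass = 3.73501 mol × 44.09 g/mol = 164.7 g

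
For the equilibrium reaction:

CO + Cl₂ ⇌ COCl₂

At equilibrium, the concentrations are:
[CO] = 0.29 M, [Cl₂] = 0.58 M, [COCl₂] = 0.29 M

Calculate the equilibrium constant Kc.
K_c = 1.7241

Kc = ([COCl₂]) / ([CO] × [Cl₂])
   = ((0.29)) / ((0.29)·(0.58))
   = 0.29 / 0.1682 = 1.7241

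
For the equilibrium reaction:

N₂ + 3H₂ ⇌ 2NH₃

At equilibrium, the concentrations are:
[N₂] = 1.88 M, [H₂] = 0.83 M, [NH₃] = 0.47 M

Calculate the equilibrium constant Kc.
K_c = 0.2055

Kc = ([NH₃]^2) / ([N₂] × [H₂]^3)
   = ((0.47)^2) / ((1.88)·(0.83)^3)
   = 0.2209 / 1.075 = 0.2055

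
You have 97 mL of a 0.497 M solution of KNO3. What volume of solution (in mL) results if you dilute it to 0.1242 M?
Using M₁V₁ = M₂V₂:
0.497 × 97 = 0.1242 × V₂
V₂ = (0.497 × 97) / 0.1242 = 388.2 mL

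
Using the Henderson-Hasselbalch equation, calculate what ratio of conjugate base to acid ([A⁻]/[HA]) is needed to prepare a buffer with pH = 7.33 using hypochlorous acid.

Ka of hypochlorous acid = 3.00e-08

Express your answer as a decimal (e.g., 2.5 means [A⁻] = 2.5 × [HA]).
[A⁻]/[HA] = 0.641

pKa = −log(3.00e-08) = 7.5229. pH = pKa + log([A⁻]/[HA]). 7.33 = 7.5229 + log(ratio). log(ratio) = 7.33 − 7.5229 = -0.1929. ratio = 10^(-0.1929) = 0.641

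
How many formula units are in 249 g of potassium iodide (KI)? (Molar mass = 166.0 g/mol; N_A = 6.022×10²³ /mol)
Moles = 249 g ÷ 166.0 g/mol = 1.5 mol
Formula units = 1.5 mol × 6.022×10²³ /mol = 9.033e+23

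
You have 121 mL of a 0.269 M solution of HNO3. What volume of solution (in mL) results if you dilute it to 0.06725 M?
Using M₁V₁ = M₂V₂:
0.269 × 121 = 0.06725 × V₂
V₂ = (0.269 × 121) / 0.06725 = 484 mL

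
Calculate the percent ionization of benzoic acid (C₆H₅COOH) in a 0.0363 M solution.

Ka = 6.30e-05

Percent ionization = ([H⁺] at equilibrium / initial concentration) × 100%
Percent ionization = 4.08%

Let x = [H⁺]. Ka = x²/(C - x) ⇒ x² + (6.30e-05)x - (6.30e-05)(0.0363) = 0. x = 1.4811e-03. Percent = (1.4811e-03/0.0363) × 100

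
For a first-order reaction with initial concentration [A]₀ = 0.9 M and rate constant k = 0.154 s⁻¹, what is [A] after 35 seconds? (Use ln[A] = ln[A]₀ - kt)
0.0041 M

ln[A] = ln[A]₀ - k·t = ln(0.9) - (0.154)·(35) = -0.1054 - 5.3900 = -5.4954
[A] = e^(-5.4954) = 0.0041 M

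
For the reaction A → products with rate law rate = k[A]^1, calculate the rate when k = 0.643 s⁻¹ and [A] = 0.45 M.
0.2893 M/s

rate = k·[A]^1 = 0.643·(0.45)^1 = 0.643·0.45 = 0.2893 M/s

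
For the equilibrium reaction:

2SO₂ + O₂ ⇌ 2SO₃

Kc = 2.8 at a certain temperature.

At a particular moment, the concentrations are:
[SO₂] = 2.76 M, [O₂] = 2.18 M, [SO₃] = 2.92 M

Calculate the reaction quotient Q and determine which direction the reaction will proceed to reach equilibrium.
Q = 0.513, Q < K, reaction proceeds forward (toward products)

Q = ([SO₃]^2) / ([SO₂]^2 × [O₂])
  = ((2.92)^2) / ((2.76)^2·(2.18)) = 8.5264/16.606 = 0.5134
Since Q = 0.5134 < Kc = 2.8, the reaction proceeds forward (toward products) to reach equilibrium.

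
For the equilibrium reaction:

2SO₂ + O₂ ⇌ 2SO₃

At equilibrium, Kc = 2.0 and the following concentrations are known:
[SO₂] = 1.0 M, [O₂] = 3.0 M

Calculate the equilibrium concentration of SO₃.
[SO₃] = 2.4495 M

Kc = ([SO₃]^2) / ([SO₂]^2 × [O₂]) = 2.0
[SO₃]^2 = Kc · (reactant terms)/(other product terms) = 2.0 · 3 / 1 = 6
[SO₃] = (6)^(1/2) = 2.4495 M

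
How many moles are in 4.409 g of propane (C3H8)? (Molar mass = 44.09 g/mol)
Moles = 4.409 g ÷ 44.09 g/mol = 0.1 mol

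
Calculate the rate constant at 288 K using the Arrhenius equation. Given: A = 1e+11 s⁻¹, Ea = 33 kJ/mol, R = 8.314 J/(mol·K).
1.03e+05 s⁻¹

k = A·exp(-Ea/(R·T)) = 1e+11·exp(-33000/(8.314·288)) = 1e+11·exp(-13.7820) = 1e+11·1.0341e-06 = 1.03e+05 s⁻¹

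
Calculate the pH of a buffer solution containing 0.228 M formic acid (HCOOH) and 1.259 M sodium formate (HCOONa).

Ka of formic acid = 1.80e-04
pH = 4.49

pKa = -log(1.80e-04) = 3.74. pH = pKa + log([A⁻]/[HA]) = 3.74 + log(1.259/0.228)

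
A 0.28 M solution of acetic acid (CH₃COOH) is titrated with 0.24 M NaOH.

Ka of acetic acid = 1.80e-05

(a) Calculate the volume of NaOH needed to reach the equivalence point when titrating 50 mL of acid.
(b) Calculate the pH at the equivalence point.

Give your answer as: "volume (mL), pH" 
V = 58.3 mL, pH = 8.93

(a) At equivalence: moles acid = moles base.
moles acid = 0.28 × 0.05 = 0.014 mol; V_NaOH = 0.014/0.24 = 0.05833 L = 58.3 mL.
(b) At equivalence, all acid → conjugate base A⁻ at [A⁻] = 0.014/0.1083 = 0.1292 M.
Kb = Kw/Ka = 1.0e-14/1.80e-05 = 5.556e-10; [OH⁻] = √(Kb·[A⁻]) = 8.473e-06; pOH = 5.07; pH = 14 − pOH = 8.93.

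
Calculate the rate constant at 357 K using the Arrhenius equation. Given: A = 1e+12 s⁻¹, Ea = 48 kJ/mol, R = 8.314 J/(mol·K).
9.48e+04 s⁻¹

k = A·exp(-Ea/(R·T)) = 1e+12·exp(-48000/(8.314·357)) = 1e+12·exp(-16.1720) = 1e+12·9.4755e-08 = 9.48e+04 s⁻¹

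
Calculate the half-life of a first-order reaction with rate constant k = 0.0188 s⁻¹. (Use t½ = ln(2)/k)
36.87 s

t½ = ln(2)/k = 0.6931/0.0188 = 36.87 s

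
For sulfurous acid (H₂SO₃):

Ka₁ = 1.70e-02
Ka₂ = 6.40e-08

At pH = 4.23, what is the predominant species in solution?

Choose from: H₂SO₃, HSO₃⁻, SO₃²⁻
HSO₃⁻

pKa1 = 1.77, pKa2 = 7.19. Each pKa is the crossover between adjacent species; pH = 4.23 lies in the region where HSO₃⁻ predominates.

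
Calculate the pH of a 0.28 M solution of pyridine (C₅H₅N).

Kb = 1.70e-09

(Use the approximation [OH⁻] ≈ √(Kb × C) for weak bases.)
pH = 9.34

[OH⁻] = √(Kb × C) = √(1.70e-09 × 0.28) = 2.1817e-05. pOH = 4.66, pH = 14 - pOH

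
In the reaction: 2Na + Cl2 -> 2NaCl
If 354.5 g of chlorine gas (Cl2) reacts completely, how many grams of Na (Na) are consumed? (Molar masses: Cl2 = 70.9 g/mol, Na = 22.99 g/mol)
Moles of Cl2 = 354.5 g ÷ 70.9 g/mol = 5 mol
Mole ratio: 2 mol Na / 1 mol Cl2
Moles of Na = 5 × (2/1) = 10 mol
Mass of Na = 10 mol × 22.99 g/mol = 229.9 g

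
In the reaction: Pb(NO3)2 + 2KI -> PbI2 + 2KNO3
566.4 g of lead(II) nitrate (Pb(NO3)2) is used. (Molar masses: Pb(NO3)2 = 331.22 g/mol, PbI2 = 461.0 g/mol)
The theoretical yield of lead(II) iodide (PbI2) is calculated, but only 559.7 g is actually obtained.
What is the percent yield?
Moles of Pb(NO3)2 = 566.4 g ÷ 331.22 g/mol = 1.71004 mol
Mole ratio: 1 mol PbI2 / 1 mol Pb(NO3)2
Moles of PbI2 = 1.71004 × (1/1) = 1.71004 mol
Theoretical yield = 1.71004 mol × 461.0 g/mol = 788.33 g
Actual yield = 559.7 g
Percent yield = (559.7 / 788.33) × 100% = 71.0%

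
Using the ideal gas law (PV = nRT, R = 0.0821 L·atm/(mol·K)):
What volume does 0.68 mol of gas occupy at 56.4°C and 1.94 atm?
T = 56.4°C + 273.15 = 329.55 K
V = nRT/P = (0.68 × 0.0821 × 329.55) / 1.94
V = 9.48 L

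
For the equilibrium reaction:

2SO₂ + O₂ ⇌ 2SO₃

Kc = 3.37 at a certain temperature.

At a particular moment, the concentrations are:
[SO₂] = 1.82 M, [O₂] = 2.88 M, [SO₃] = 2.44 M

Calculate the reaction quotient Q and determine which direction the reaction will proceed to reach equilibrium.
Q = 0.624, Q < K, reaction proceeds forward (toward products)

Q = ([SO₃]^2) / ([SO₂]^2 × [O₂])
  = ((2.44)^2) / ((1.82)^2·(2.88)) = 5.9536/9.5397 = 0.6241
Since Q = 0.6241 < Kc = 3.37, the reaction proceeds forward (toward products) to reach equilibrium.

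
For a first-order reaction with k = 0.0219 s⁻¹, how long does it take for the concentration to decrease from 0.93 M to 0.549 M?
24.07 s

From ln[A] = ln[A]₀ - k·t: t = ln([A]₀/[A])/k = ln(0.93/0.549)/0.0219 = ln(1.6940)/0.0219 = 0.5271/0.0219 = 24.07 s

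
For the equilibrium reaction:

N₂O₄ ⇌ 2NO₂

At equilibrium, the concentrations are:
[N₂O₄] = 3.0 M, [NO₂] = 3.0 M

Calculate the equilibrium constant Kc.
K_c = 3.0000

Kc = ([NO₂]^2) / ([N₂O₄])
   = ((3.0)^2) / ((3.0))
   = 9 / 3 = 3.0000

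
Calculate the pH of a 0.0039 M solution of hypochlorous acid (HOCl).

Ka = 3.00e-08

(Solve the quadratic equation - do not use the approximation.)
pH = 4.97

x² + Ka×x - Ka×C = 0. Using quadratic formula: [H⁺] = 1.0802e-05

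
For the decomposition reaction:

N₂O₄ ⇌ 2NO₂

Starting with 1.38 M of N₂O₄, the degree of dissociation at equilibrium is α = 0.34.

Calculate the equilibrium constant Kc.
K_c = 0.9668

x = α·[A]₀ = 0.34 × 1.38 = 0.4692 M dissociated.
At eq: [N₂O₄] = 1.38 − 0.4692 = 0.9108 M; [NO₂] = 2x = 0.9384 M.
Kc = [NO₂]²/[N₂O₄] = (0.9384)²/0.9108 = 0.9668.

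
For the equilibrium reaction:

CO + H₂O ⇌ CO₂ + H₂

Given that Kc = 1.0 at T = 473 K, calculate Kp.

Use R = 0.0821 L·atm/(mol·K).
K_p = 1.0000

Δn = (moles gaseous products) − (moles gaseous reactants) = 0
T = 473 K; RT = 0.0821 × 473 = 38.8333
Kp = Kc·(RT)^Δn = 1.0 × (38.8333)^0 = 1.0 × 1 = 1.0000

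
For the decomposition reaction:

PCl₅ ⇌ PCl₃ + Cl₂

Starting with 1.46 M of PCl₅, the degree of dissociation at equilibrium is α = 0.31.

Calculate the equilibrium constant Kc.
K_c = 0.2033

x = α·[A]₀ = 0.31 × 1.46 = 0.4526 M dissociated.
At eq: [PCl₅] = 1.46 − 0.4526 = 1.007 M; [PCl₃] = [Cl₂] = x = 0.4526 M.
Kc = [PCl₃][Cl₂]/[PCl₅] = (0.4526)²/1.007 = 0.2033.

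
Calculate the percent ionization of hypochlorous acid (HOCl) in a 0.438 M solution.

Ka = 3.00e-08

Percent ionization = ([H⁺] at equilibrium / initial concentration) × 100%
Percent ionization = 0.0262%

Let x = [H⁺]. Ka = x²/(C - x) ⇒ x² + (3.00e-08)x - (3.00e-08)(0.438) = 0. x = 1.1461e-04. Percent = (1.1461e-04/0.438) × 100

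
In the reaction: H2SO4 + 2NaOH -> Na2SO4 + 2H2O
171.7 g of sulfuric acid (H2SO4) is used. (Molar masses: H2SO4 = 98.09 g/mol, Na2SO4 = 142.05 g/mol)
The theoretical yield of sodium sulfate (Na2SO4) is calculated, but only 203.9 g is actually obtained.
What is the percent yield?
Moles of H2SO4 = 171.7 g ÷ 98.09 g/mol = 1.75043 mol
Mole ratio: 1 mol Na2SO4 / 1 mol H2SO4
Moles of Na2SO4 = 1.75043 × (1/1) = 1.75043 mol
Theoretical yield = 1.75043 mol × 142.05 g/mol = 248.65 g
Actual yield = 203.9 g
Percent yield = (203.9 / 248.65) × 100% = 82.0%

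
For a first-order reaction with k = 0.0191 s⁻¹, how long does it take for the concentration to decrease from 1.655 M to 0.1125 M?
140.76 s

From ln[A] = ln[A]₀ - k·t: t = ln([A]₀/[A])/k = ln(1.655/0.1125)/0.0191 = ln(14.7111)/0.0191 = 2.6886/0.0191 = 140.76 s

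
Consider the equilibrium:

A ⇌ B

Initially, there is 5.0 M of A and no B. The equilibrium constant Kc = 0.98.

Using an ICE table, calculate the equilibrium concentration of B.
[B] = 2.475 M

ICE: [A] = 5.0 − x, [B] = x.
Kc = x/(5.0 − x) = 0.98 ⇒ x = 0.98·5.0/(1 + 0.98) = 4.9/1.98 = 2.475.
[B] = x = 2.475 M.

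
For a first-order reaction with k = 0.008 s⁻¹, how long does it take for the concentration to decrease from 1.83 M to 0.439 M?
178.45 s

From ln[A] = ln[A]₀ - k·t: t = ln([A]₀/[A])/k = ln(1.83/0.439)/0.008 = ln(4.1686)/0.008 = 1.4276/0.008 = 178.45 s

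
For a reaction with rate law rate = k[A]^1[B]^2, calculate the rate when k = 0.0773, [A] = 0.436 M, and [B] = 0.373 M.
0.004689 M/s

rate = k·[A]^1·[B]^2 = 0.0773·(0.436)^1·(0.373)^2 = 0.0773·0.436·0.139129 = 0.004689 M/s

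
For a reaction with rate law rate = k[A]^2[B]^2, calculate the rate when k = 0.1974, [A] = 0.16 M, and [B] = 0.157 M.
0.0001246 M/s

rate = k·[A]^2·[B]^2 = 0.1974·(0.16)^2·(0.157)^2 = 0.1974·0.0256·0.024649 = 0.0001246 M/s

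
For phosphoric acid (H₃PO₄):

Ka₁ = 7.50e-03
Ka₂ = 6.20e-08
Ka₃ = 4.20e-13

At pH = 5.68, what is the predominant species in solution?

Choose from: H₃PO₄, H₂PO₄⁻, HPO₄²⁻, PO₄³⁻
H₂PO₄⁻

pKa1 = 2.12, pKa2 = 7.21, pKa3 = 12.38. Each pKa is the crossover between adjacent species; pH = 5.68 lies in the region where H₂PO₄⁻ predominates.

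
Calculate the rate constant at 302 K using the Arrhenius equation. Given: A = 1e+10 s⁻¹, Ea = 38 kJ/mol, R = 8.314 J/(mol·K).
2.67e+03 s⁻¹

k = A·exp(-Ea/(R·T)) = 1e+10·exp(-38000/(8.314·302)) = 1e+10·exp(-15.1344) = 1e+10·2.6742e-07 = 2.67e+03 s⁻¹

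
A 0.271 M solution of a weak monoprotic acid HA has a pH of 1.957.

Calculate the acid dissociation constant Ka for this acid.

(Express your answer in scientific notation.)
K_a = 4.69e-04

[H⁺] = 10^(−pH) = 10^(−1.957) = 1.104e-02 M. For HA ⇌ H⁺ + A⁻, Ka = x²/(C − x) = (1.104e-02)²/(0.271 − 1.104e-02) = 4.69e-04.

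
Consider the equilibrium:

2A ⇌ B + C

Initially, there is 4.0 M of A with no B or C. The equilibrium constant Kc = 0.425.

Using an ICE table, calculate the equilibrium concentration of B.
[B] = 1.132 M

ICE: [A] = 4.0 − 2x, [B] = [C] = x.
Kc = x²/(4.0 − 2x)² = 0.425 ⇒ √Kc = x/(4.0 − 2x).
x = √0.425·4.0/(1 + 2√0.425) = 0.65192·4.0/2.3038 = 1.1319.
[B] = x = 1.132 M.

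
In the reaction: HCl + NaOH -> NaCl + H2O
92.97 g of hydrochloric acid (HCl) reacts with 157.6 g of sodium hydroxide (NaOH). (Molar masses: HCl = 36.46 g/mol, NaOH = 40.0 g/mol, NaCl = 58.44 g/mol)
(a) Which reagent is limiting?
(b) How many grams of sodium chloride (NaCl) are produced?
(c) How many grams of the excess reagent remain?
(a) HCl, (b) 149 g, (c) 55.6 g

Moles of HCl = 92.97 g ÷ 36.46 g/mol = 2.54992 mol
Moles of NaOH = 157.6 g ÷ 40.0 g/mol = 3.94 mol
Moles ÷ coefficient: HCl: 2.54992/1 = 2.55, NaOH: 3.94/1 = 3.94
(a) HCl has the smaller value, so HCl is the limiting reagent.
(b) Moles of NaCl = 2.54992 mol HCl × (1/1) = 2.54992 mol; mass = 2.54992 mol × 58.44 g/mol = 149 g
(c) NaOH consumed = 2.54992 × (1/1) = 2.54992 mol; remaining = 3.94 − 2.54992 = 1.39008 mol; mass = 1.39008 mol × 40.0 g/mol = 55.6 g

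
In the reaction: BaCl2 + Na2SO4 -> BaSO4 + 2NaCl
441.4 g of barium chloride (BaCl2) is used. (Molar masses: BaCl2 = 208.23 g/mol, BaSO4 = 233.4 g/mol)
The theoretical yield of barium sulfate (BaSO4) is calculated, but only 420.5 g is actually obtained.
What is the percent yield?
Moles of BaCl2 = 441.4 g ÷ 208.23 g/mol = 2.11977 mol
Mole ratio: 1 mol BaSO4 / 1 mol BaCl2
Moles of BaSO4 = 2.11977 × (1/1) = 2.11977 mol
Theoretical yield = 2.11977 mol × 233.4 g/mol = 494.75 g
Actual yield = 420.5 g
Percent yield = (420.5 / 494.75) × 100% = 85.0%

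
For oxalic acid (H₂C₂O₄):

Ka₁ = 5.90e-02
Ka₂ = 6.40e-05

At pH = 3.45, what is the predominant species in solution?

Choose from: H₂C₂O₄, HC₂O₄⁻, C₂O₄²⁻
HC₂O₄⁻

pKa1 = 1.23, pKa2 = 4.19. Each pKa is the crossover between adjacent species; pH = 3.45 lies in the region where HC₂O₄⁻ predominates.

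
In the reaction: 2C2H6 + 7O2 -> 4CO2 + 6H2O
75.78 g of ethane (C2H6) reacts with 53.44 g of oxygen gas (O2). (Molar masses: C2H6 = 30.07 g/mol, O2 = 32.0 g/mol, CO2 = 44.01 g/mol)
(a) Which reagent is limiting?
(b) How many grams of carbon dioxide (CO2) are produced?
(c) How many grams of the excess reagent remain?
(a) O2, (b) 42 g, (c) 61.43 g

Moles of C2H6 = 75.78 g ÷ 30.07 g/mol = 2.52012 mol
Moles of O2 = 53.44 g ÷ 32.0 g/mol = 1.67 mol
Moles ÷ coefficient: C2H6: 2.52012/2 = 1.26, O2: 1.67/7 = 0.2386
(a) O2 has the smaller value, so O2 is the limiting reagent.
(b) Moles of CO2 = 1.67 mol O2 × (4/7) = 0.954286 mol; mass = 0.954286 mol × 44.01 g/mol = 42 g
(c) C2H6 consumed = 1.67 × (2/7) = 0.477143 mol; remaining = 2.52012 − 0.477143 = 2.04298 mol; mass = 2.04298 mol × 30.07 g/mol = 61.43 g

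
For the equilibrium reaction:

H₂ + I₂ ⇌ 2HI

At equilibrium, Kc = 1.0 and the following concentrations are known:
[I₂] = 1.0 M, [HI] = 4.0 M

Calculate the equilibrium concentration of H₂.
[H₂] = 16.0000 M

Kc = ([HI]^2) / ([H₂] × [I₂]) = 1.0
[H₂]^1 = (product terms)/(Kc · other reactant terms) = 16 / (1.0 · 1) = 16
[H₂] = 16.0000 M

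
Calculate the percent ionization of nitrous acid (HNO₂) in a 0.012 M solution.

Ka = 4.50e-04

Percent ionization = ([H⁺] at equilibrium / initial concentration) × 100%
Percent ionization = 17.6%

Let x = [H⁺]. Ka = x²/(C - x) ⇒ x² + (4.50e-04)x - (4.50e-04)(0.012) = 0. x = 2.1097e-03. Percent = (2.1097e-03/0.012) × 100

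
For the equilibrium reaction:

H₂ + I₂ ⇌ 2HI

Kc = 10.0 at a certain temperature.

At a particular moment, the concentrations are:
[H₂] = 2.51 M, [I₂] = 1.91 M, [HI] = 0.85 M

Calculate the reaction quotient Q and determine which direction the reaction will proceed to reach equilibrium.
Q = 0.151, Q < K, reaction proceeds forward (toward products)

Q = ([HI]^2) / ([H₂] × [I₂])
  = ((0.85)^2) / ((2.51)·(1.91)) = 0.7225/4.7941 = 0.1507
Since Q = 0.1507 < Kc = 10.0, the reaction proceeds forward (toward products) to reach equilibrium.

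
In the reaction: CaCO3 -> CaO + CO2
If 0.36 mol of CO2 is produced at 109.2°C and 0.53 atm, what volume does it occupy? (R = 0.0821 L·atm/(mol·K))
T = 109.2°C + 273.15 = 382.35 K
V = nRT/P = (0.36 × 0.0821 × 382.35) / 0.53
V = 21.32 L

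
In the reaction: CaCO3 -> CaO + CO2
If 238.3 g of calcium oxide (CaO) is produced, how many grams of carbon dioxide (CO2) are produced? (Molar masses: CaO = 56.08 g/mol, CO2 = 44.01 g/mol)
Moles of CaO = 238.3 g ÷ 56.08 g/mol = 4.24929 mol
Mole ratio: 1 mol CO2 / 1 mol CaO
Moles of CO2 = 4.24929 × (1/1) = 4.24929 mol
Mass of CO2 = 4.24929 mol × 44.01 g/mol = 187 g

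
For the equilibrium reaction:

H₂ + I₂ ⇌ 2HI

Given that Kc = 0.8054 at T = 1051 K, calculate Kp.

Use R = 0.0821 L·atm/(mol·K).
K_p = 0.8054

Δn = (moles gaseous products) − (moles gaseous reactants) = 0
T = 1051 K; RT = 0.0821 × 1051 = 86.2871
Kp = Kc·(RT)^Δn = 0.8054 × (86.2871)^0 = 0.8054 × 1 = 0.8054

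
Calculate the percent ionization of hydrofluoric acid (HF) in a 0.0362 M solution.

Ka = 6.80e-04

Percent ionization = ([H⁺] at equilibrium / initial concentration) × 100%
Percent ionization = 12.8%

Let x = [H⁺]. Ka = x²/(C - x) ⇒ x² + (6.80e-04)x - (6.80e-04)(0.0362) = 0. x = 4.6331e-03. Percent = (4.6331e-03/0.0362) × 100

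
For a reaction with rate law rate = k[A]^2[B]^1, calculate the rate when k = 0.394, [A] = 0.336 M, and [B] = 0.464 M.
0.02064 M/s

rate = k·[A]^2·[B]^1 = 0.394·(0.336)^2·(0.464)^1 = 0.394·0.112896·0.464 = 0.02064 M/s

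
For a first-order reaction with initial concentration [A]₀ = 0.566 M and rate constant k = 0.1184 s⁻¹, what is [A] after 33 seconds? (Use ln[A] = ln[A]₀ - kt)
0.0114 M

ln[A] = ln[A]₀ - k·t = ln(0.566) - (0.1184)·(33) = -0.5692 - 3.9072 = -4.4764
[A] = e^(-4.4764) = 0.0114 M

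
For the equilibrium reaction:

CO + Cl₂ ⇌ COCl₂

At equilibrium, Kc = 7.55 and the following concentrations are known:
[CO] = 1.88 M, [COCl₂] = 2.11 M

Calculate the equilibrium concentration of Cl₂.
[Cl₂] = 0.1487 M

Kc = ([COCl₂]) / ([CO] × [Cl₂]) = 7.55
[Cl₂]^1 = (product terms)/(Kc · other reactant terms) = 2.11 / (7.55 · 1.88) = 0.14865
[Cl₂] = 0.1487 M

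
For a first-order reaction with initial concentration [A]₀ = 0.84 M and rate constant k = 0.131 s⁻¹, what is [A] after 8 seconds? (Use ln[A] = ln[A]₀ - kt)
0.2945 M

ln[A] = ln[A]₀ - k·t = ln(0.84) - (0.131)·(8) = -0.1744 - 1.0480 = -1.2224
[A] = e^(-1.2224) = 0.2945 M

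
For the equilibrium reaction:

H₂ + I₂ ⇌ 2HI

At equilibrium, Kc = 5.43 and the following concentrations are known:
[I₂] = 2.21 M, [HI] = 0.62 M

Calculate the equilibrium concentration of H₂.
[H₂] = 0.0320 M

Kc = ([HI]^2) / ([H₂] × [I₂]) = 5.43
[H₂]^1 = (product terms)/(Kc · other reactant terms) = 0.3844 / (5.43 · 2.21) = 0.032033
[H₂] = 0.0320 M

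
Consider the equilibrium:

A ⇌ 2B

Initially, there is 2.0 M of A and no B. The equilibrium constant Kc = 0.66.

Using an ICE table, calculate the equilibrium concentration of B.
[B] = 0.996 M

ICE: [A] = 2.0 − x, [B] = 2x.
Kc = (2x)²/(2.0 − x) = 0.66 ⇒ 4x² + 0.66x − 1.32 = 0.
x = (−0.66 + √(0.66² + 4·4·1.32))/(2·4) = (−0.66 + √21.556)/8 = 0.49785.
[B] = 2x = 0.996 M.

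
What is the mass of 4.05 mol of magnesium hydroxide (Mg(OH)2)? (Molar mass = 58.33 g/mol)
Mass = 4.05 mol × 58.33 g/mol = 236.2 g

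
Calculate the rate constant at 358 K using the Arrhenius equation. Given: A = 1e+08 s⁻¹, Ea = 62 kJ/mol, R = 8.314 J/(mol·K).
8.98e-02 s⁻¹

k = A·exp(-Ea/(R·T)) = 1e+08·exp(-62000/(8.314·358)) = 1e+08·exp(-20.8304) = 1e+08·8.9836e-10 = 8.98e-02 s⁻¹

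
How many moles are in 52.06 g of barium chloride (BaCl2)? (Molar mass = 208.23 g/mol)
Moles = 52.06 g ÷ 208.23 g/mol = 0.25 mol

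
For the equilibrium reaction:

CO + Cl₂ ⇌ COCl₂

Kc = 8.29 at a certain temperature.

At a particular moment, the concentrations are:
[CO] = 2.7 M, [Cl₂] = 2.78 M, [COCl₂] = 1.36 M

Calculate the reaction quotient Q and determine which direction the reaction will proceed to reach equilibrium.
Q = 0.181, Q < K, reaction proceeds forward (toward products)

Q = ([COCl₂]) / ([CO] × [Cl₂])
  = ((1.36)) / ((2.7)·(2.78)) = 1.36/7.506 = 0.1812
Since Q = 0.1812 < Kc = 8.29, the reaction proceeds forward (toward products) to reach equilibrium.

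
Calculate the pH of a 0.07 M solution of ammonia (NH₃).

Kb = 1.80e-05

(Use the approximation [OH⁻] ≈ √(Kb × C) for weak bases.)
pH = 11.05

[OH⁻] = √(Kb × C) = √(1.80e-05 × 0.07) = 1.1225e-03. pOH = 2.95, pH = 14 - pOH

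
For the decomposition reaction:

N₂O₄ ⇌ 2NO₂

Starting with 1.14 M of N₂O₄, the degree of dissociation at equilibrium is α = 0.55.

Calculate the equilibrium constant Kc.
K_c = 3.0653

x = α·[A]₀ = 0.55 × 1.14 = 0.627 M dissociated.
At eq: [N₂O₄] = 1.14 − 0.627 = 0.513 M; [NO₂] = 2x = 1.254 M.
Kc = [NO₂]²/[N₂O₄] = (1.254)²/0.513 = 3.065.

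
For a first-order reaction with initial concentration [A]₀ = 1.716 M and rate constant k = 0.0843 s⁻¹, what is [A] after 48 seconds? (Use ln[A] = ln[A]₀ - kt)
0.0300 M

ln[A] = ln[A]₀ - k·t = ln(1.716) - (0.0843)·(48) = 0.5400 - 4.0464 = -3.5064
[A] = e^(-3.5064) = 0.0300 M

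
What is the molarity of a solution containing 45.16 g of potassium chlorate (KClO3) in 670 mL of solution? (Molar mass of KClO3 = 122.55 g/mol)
Moles of KClO3 = 45.16 g ÷ 122.55 g/mol = 0.368503 mol
Volume = 670 mL = 0.67 L
Molarity = 0.368503 mol ÷ 0.67 L = 0.55 M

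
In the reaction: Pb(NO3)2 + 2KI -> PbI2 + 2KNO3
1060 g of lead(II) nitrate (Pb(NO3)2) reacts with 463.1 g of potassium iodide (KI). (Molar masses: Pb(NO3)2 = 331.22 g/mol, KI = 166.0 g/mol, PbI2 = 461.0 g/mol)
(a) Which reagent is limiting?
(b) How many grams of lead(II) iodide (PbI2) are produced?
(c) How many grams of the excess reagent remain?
(a) KI, (b) 643 g, (c) 598 g

Moles of Pb(NO3)2 = 1060 g ÷ 331.22 g/mol = 3.20029 mol
Moles of KI = 463.1 g ÷ 166.0 g/mol = 2.78976 mol
Moles ÷ coefficient: Pb(NO3)2: 3.20029/1 = 3.2, KI: 2.78976/2 = 1.395
(a) KI has the smaller value, so KI is the limiting reagent.
(b) Moles of PbI2 = 2.78976 mol KI × (1/2) = 1.39488 mol; mass = 1.39488 mol × 461.0 g/mol = 643 g
(c) Pb(NO3)2 consumed = 2.78976 × (1/2) = 1.39488 mol; remaining = 3.20029 − 1.39488 = 1.80541 mol; mass = 1.80541 mol × 331.22 g/mol = 598 g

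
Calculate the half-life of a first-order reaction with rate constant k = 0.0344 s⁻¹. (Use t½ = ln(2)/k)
20.15 s

t½ = ln(2)/k = 0.6931/0.0344 = 20.15 s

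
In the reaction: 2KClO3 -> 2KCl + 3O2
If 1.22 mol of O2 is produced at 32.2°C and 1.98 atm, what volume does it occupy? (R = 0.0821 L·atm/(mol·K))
T = 32.2°C + 273.15 = 305.35 K
V = nRT/P = (1.22 × 0.0821 × 305.35) / 1.98
V = 15.45 L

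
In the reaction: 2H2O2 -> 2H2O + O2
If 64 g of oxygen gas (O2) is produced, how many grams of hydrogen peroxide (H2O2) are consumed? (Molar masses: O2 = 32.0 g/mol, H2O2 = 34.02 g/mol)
Moles of O2 = 64 g ÷ 32.0 g/mol = 2 mol
Mole ratio: 2 mol H2O2 / 1 mol O2
Moles of H2O2 = 2 × (2/1) = 4 mol
Mass of H2O2 = 4 mol × 34.02 g/mol = 136.1 g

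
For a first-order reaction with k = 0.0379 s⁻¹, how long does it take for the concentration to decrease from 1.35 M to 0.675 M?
18.29 s

From ln[A] = ln[A]₀ - k·t: t = ln([A]₀/[A])/k = ln(1.35/0.675)/0.0379 = ln(2.0000)/0.0379 = 0.6931/0.0379 = 18.29 s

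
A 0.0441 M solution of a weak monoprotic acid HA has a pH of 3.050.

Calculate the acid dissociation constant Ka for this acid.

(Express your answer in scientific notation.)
K_a = 1.84e-05

[H⁺] = 10^(−pH) = 10^(−3.050) = 8.913e-04 M. For HA ⇌ H⁺ + A⁻, Ka = x²/(C − x) = (8.913e-04)²/(0.0441 − 8.913e-04) = 1.84e-05.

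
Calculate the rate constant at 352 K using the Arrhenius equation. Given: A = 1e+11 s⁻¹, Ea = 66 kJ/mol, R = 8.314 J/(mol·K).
1.61e+01 s⁻¹

k = A·exp(-Ea/(R·T)) = 1e+11·exp(-66000/(8.314·352)) = 1e+11·exp(-22.5523) = 1e+11·1.6057e-10 = 1.61e+01 s⁻¹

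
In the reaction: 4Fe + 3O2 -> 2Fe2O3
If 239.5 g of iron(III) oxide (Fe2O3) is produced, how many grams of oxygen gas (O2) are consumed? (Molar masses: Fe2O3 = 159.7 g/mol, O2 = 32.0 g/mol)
Moles of Fe2O3 = 239.5 g ÷ 159.7 g/mol = 1.49969 mol
Mole ratio: 3 mol O2 / 2 mol Fe2O3
Moles of O2 = 1.49969 × (3/2) = 2.24953 mol
Mass of O2 = 2.24953 mol × 32.0 g/mol = 71.98 g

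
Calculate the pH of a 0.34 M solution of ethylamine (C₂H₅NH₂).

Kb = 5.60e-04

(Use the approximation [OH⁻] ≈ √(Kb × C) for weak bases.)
pH = 12.14

[OH⁻] = √(Kb × C) = √(5.60e-04 × 0.34) = 1.3799e-02. pOH = 1.86, pH = 14 - pOH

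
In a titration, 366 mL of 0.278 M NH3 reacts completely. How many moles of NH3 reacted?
Moles = Molarity × Volume (L)
Moles = 0.278 M × 0.366 L = 0.1017 mol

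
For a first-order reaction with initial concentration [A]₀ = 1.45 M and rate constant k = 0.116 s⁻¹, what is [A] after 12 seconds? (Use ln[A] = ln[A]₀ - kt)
0.3604 M

ln[A] = ln[A]₀ - k·t = ln(1.45) - (0.116)·(12) = 0.3716 - 1.3920 = -1.0204
[A] = e^(-1.0204) = 0.3604 M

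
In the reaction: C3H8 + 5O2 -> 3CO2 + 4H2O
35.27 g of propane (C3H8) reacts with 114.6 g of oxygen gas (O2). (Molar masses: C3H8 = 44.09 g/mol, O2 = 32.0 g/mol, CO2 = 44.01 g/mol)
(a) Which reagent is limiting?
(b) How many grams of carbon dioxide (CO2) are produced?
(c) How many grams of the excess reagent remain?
(a) O2, (b) 94.57 g, (c) 3.691 g

Moles of C3H8 = 35.27 g ÷ 44.09 g/mol = 0.799955 mol
Moles of O2 = 114.6 g ÷ 32.0 g/mol = 3.58125 mol
Moles ÷ coefficient: C3H8: 0.799955/1 = 0.8, O2: 3.58125/5 = 0.7162
(a) O2 has the smaller value, so O2 is the limiting reagent.
(b) Moles of CO2 = 3.58125 mol O2 × (3/5) = 2.14875 mol; mass = 2.14875 mol × 44.01 g/mol = 94.57 g
(c) C3H8 consumed = 3.58125 × (1/5) = 0.71625 mol; remaining = 0.799955 − 0.71625 = 0.0837046 mol; mass = 0.0837046 mol × 44.09 g/mol = 3.691 g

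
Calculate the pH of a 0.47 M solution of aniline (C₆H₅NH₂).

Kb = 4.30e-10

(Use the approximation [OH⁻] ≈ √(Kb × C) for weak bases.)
pH = 9.15

[OH⁻] = √(Kb × C) = √(4.30e-10 × 0.47) = 1.4216e-05. pOH = 4.85, pH = 14 - pOH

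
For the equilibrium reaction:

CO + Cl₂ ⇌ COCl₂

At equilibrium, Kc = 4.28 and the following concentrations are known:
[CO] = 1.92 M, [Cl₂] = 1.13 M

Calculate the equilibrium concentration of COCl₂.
[COCl₂] = 9.2859 M

Kc = ([COCl₂]) / ([CO] × [Cl₂]) = 4.28
[COCl₂]^1 = Kc · (reactant terms)/(other product terms) = 4.28 · 2.1696 / 1 = 9.2859
[COCl₂] = 9.2859 M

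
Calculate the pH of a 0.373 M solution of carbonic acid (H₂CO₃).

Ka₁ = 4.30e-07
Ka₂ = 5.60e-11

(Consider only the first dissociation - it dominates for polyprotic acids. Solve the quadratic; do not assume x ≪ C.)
pH = 3.40

x² + Ka₁·x − Ka₁·C = 0 with Ka₁ = 4.30e-07, C = 0.373.
x = (−Ka₁ + √(Ka₁² + 4·Ka₁·C))/2 = 4.0027e-04 M, so pH = 3.40.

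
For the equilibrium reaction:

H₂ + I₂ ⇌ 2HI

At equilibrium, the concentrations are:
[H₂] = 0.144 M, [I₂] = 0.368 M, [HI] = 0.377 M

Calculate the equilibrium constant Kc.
K_c = 2.6821

Kc = ([HI]^2) / ([H₂] × [I₂])
   = ((0.377)^2) / ((0.144)·(0.368))
   = 0.14213 / 0.052992 = 2.6821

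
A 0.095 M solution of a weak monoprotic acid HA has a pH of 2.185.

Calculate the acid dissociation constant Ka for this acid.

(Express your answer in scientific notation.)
K_a = 4.82e-04

[H⁺] = 10^(−pH) = 10^(−2.185) = 6.531e-03 M. For HA ⇌ H⁺ + A⁻, Ka = x²/(C − x) = (6.531e-03)²/(0.095 − 6.531e-03) = 4.82e-04.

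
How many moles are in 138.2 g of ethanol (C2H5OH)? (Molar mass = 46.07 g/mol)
Moles = 138.2 g ÷ 46.07 g/mol = 3 mol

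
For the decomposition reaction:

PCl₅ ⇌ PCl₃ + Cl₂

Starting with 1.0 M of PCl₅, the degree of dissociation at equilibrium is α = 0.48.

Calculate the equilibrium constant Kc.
K_c = 0.4431

x = α·[A]₀ = 0.48 × 1.0 = 0.48 M dissociated.
At eq: [PCl₅] = 1.0 − 0.48 = 0.52 M; [PCl₃] = [Cl₂] = x = 0.48 M.
Kc = [PCl₃][Cl₂]/[PCl₅] = (0.48)²/0.52 = 0.4431.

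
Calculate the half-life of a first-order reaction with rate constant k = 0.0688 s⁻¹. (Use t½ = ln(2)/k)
10.07 s

t½ = ln(2)/k = 0.6931/0.0688 = 10.07 s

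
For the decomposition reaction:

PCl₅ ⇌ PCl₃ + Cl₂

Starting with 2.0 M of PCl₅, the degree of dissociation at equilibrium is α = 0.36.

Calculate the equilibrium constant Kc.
K_c = 0.4050

x = α·[A]₀ = 0.36 × 2.0 = 0.72 M dissociated.
At eq: [PCl₅] = 2.0 − 0.72 = 1.28 M; [PCl₃] = [Cl₂] = x = 0.72 M.
Kc = [PCl₃][Cl₂]/[PCl₅] = (0.72)²/1.28 = 0.405.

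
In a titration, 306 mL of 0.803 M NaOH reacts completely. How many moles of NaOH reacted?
Moles = Molarity × Volume (L)
Moles = 0.803 M × 0.306 L = 0.2457 mol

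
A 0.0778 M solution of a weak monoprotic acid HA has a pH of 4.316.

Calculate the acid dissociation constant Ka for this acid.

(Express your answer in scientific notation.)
K_a = 3.00e-08

[H⁺] = 10^(−pH) = 10^(−4.316) = 4.831e-05 M. For HA ⇌ H⁺ + A⁻, Ka = x²/(C − x) = (4.831e-05)²/(0.0778 − 4.831e-05) = 3.00e-08.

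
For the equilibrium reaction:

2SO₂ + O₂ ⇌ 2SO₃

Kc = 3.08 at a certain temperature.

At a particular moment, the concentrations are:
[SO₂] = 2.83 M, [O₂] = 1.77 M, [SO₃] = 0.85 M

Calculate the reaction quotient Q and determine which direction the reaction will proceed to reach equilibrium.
Q = 0.051, Q < K, reaction proceeds forward (toward products)

Q = ([SO₃]^2) / ([SO₂]^2 × [O₂])
  = ((0.85)^2) / ((2.83)^2·(1.77)) = 0.7225/14.176 = 0.05097
Since Q = 0.05097 < Kc = 3.08, the reaction proceeds forward (toward products) to reach equilibrium.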